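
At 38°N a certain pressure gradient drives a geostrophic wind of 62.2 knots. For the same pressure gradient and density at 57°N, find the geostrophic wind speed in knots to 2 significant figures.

46 knots

With the same pressure gradient and density, V_g ∝ 1/f ∝ 1/sin φ.
V₂ = V₁ · sin φ₁ / sin φ₂ = 62.2 × sin 38° / sin 57°
V₂ = 62.2 × 0.6157/0.8387 = 46 knots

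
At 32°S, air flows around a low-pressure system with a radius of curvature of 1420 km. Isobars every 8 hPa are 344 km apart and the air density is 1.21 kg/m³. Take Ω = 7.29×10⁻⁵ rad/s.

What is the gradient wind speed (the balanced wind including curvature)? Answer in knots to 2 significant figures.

41 knots

Coriolis parameter at 32°S:
f = 2Ω sin φ = 2 × 7.29×10⁻⁵ × sin 32° = 7.73×10⁻⁵ s⁻¹
Pressure gradient: |∂P/∂n| = 800 Pa / 344000 m = 2.33×10⁻³ Pa/m
Geostrophic speed: V_g = |∂P/∂n|/(fρ) = 2.33×10⁻³/(7.73×10⁻⁵ × 1.21) = 24.9 m/s
Around a low, centrifugal force acts outward with Coriolis, so pressure-gradient force balances both:
(1/ρ)|∂P/∂n| = fV + V²/R  →  V² + fR·V − fR·V_g = 0
With fR = 7.73×10⁻⁵ × 1420×10³ m = 110 m/s:
V = [−fR + √((fR)² + 4 fR V_g)]/2 = [−110 + √(110² + 4×110×24.9)]/2 = 20.9 m/s
Subgeostrophic (V < V_g = 24.9 m/s), as expected around a low.
Converting: 20.9 m/s × 1.944 = 41 knots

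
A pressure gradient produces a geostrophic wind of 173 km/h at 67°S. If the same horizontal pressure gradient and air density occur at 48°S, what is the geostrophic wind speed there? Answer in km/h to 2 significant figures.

210 km/h

With the same pressure gradient and density, V_g ∝ 1/f ∝ 1/sin φ.
V₂ = V₁ · sin φ₁ / sin φ₂ = 173 × sin 67° / sin 48°
V₂ = 173 × 0.9205/0.7431 = 210 km/h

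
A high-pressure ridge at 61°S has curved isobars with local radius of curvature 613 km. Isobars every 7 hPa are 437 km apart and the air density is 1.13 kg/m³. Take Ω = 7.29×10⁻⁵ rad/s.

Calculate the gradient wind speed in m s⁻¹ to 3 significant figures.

13.4 m s⁻¹

Coriolis parameter at 61°S:
f = 2Ω sin φ = 2 × 7.29×10⁻⁵ × sin 61° = 1.28×10⁻⁴ s⁻¹
Pressure gradient: |∂P/∂n| = 700 Pa / 437000 m = 1.60×10⁻³ Pa/m
Geostrophic speed: V_g = |∂P/∂n|/(fρ) = 1.60×10⁻³/(1.28×10⁻⁴ × 1.13) = 11.1 m/s
Around a high, pressure-gradient force acts outward with centrifugal, so Coriolis balances both:
fV = (1/ρ)|∂P/∂n| + V²/R  →  V² − fR·V + fR·V_g = 0
With fR = 1.28×10⁻⁴ × 613×10³ m = 78.2 m/s:
V = [fR − √((fR)² − 4 fR V_g)]/2 = [78.2 − √(78.2² − 4×78.2×11.1)]/2 = 13.4 m/s
Supergeostrophic (V > V_g = 11.1 m/s), as expected around a high.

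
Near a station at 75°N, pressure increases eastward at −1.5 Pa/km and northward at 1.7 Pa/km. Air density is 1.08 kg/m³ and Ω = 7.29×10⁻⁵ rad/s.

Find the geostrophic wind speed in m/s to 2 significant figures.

15 m/s

Coriolis parameter at 75°N:
f = 2Ω sin φ = 2 × 7.29×10⁻⁵ × sin 75° = 1.41×10⁻⁴ s⁻¹
Component geostrophic relations (x east, y north):
u_g = −(1/(fρ)) ∂P/∂y,  v_g = (1/(fρ)) ∂P/∂x
u_g = −(1.7×10⁻³)/(1.41×10⁻⁴ × 1.08) = −11.2 m/s;  v_g = (−1.5×10⁻³)/(1.41×10⁻⁴ × 1.08) = −9.86 m/s
|V_g| = √(u_g² + v_g²) = 14.9 m/s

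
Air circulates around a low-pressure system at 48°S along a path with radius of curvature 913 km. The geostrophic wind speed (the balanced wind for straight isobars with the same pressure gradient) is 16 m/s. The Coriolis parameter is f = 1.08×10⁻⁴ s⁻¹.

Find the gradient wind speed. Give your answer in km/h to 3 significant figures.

50.4 km/h

Around a low, centrifugal force acts outward with Coriolis, so pressure-gradient force balances both:
(1/ρ)|∂P/∂n| = fV + V²/R  →  V² + fR·V − fR·V_g = 0
With fR = 1.08×10⁻⁴ × 913×10³ m = 98.6 m/s:
V = [−fR + √((fR)² + 4 fR V_g)]/2 = [−98.6 + √(98.6² + 4×98.6×16)]/2 = 14 m/s
Subgeostrophic (V < V_g = 16 m/s), as expected around a low.
Converting: 14 m/s × 3.6 = 50.4 km/h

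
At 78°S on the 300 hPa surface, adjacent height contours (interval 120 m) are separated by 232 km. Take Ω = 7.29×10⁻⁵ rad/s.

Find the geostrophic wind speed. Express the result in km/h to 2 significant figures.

Coriolis parameter at 78°S:
f = 2Ω sin φ = 2 × 7.29×10⁻⁵ × sin 78° = 1.43×10⁻⁴ s⁻¹
Height gradient: |∂Z/∂n| = 120 m / 232000 m = 5.17×10⁻⁴
On a pressure surface, geostrophic balance gives V_g = (g/f)|∂Z/∂n|:
V_g = 9.81 × 5.17×10⁻⁴ / 1.43×10⁻⁴ = 35.6 m/s
Converting: 35.6 m/s × 3.6 = 130 km/h

130 km/h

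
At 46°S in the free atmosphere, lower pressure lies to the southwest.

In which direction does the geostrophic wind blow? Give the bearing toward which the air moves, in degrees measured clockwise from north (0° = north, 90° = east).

135°

The pressure-gradient force points toward the southwest (bearing 225°).
Geostrophic balance: in the Southern Hemisphere the Coriolis force deflects motion to the left, so the geostrophic wind blows 90° to the left of the pressure-gradient force (low pressure on the right).
Rotating 225° by 90° counterclockwise gives 135° — the wind blows toward the southeast.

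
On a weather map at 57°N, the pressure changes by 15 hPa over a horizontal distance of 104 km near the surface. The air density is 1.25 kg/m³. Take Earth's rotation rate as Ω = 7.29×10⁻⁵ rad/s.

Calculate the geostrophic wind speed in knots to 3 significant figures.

183 knots

Coriolis parameter at 57°N:
f = 2Ω sin φ = 2 × 7.29×10⁻⁵ × sin 57° = 1.22×10⁻⁴ s⁻¹
Pressure gradient: |∂P/∂n| = 1500 Pa / 104000 m = 1.44×10⁻² Pa/m
Geostrophic balance (pressure-gradient force = Coriolis force):
V_g = (1/(fρ)) |∂P/∂n| = 1.44×10⁻² / (1.22×10⁻⁴ × 1.25) = 94.4 m/s
Converting: 94.4 m/s × 1.944 = 183 knots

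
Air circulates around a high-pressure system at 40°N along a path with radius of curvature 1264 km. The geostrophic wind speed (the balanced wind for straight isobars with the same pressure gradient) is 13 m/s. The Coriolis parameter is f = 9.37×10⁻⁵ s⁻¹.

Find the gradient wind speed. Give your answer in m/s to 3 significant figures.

14.9 m/s

Around a high, pressure-gradient force acts outward with centrifugal, so Coriolis balances both:
fV = (1/ρ)|∂P/∂n| + V²/R  →  V² − fR·V + fR·V_g = 0
With fR = 9.37×10⁻⁵ × 1264×10³ m = 118 m/s:
V = [fR − √((fR)² − 4 fR V_g)]/2 = [118 − √(118² − 4×118×13)]/2 = 14.9 m/s
Supergeostrophic (V > V_g = 13 m/s), as expected around a high.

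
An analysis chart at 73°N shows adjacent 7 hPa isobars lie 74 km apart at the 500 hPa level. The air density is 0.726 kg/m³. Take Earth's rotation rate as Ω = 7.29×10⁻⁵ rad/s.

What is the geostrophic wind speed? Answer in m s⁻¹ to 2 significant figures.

93 m s⁻¹

Coriolis parameter at 73°N:
f = 2Ω sin φ = 2 × 7.29×10⁻⁵ × sin 73° = 1.39×10⁻⁴ s⁻¹
Pressure gradient: |∂P/∂n| = 700 Pa / 74000 m = 9.46×10⁻³ Pa/m
Geostrophic balance (pressure-gradient force = Coriolis force):
V_g = (1/(fρ)) |∂P/∂n| = 9.46×10⁻³ / (1.39×10⁻⁴ × 0.726) = 93.4 m/s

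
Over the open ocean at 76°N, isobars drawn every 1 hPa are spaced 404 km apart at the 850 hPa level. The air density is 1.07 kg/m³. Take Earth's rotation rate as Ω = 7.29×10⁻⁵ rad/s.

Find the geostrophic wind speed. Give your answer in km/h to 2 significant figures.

Coriolis parameter at 76°N:
f = 2Ω sin φ = 2 × 7.29×10⁻⁵ × sin 76° = 1.41×10⁻⁴ s⁻¹
Pressure gradient: |∂P/∂n| = 100 Pa / 404000 m = 2.48×10⁻⁴ Pa/m
Geostrophic balance (pressure-gradient force = Coriolis force):
V_g = (1/(fρ)) |∂P/∂n| = 2.48×10⁻⁴ / (1.41×10⁻⁴ × 1.07) = 1.64 m/s
Converting: 1.64 m/s × 3.6 = 5.9 km/h

5.9 km/h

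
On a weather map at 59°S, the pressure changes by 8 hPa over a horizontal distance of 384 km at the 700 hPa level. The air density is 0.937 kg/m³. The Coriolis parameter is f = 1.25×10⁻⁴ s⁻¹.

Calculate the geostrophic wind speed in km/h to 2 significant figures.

Pressure gradient: |∂P/∂n| = 800 Pa / 384000 m = 2.08×10⁻³ Pa/m
Geostrophic balance (pressure-gradient force = Coriolis force):
V_g = (1/(fρ)) |∂P/∂n| = 2.08×10⁻³ / (1.25×10⁻⁴ × 0.937) = 17.8 m/s
Converting: 17.8 m/s × 3.6 = 64 km/h

64 km/h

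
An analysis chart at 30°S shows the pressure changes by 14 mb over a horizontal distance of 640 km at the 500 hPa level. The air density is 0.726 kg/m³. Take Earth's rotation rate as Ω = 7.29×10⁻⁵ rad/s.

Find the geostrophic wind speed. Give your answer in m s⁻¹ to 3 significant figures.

41.3 m s⁻¹

Coriolis parameter at 30°S:
f = 2Ω sin φ = 2 × 7.29×10⁻⁵ × sin 30° = 7.29×10⁻⁵ s⁻¹
Pressure gradient: |∂P/∂n| = 1400 Pa / 640000 m = 2.19×10⁻³ Pa/m
Geostrophic balance (pressure-gradient force = Coriolis force):
V_g = (1/(fρ)) |∂P/∂n| = 2.19×10⁻³ / (7.29×10⁻⁵ × 0.726) = 41.3 m/s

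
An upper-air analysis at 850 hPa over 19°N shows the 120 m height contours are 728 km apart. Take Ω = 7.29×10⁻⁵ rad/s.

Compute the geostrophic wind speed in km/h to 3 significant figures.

123 km/h

Coriolis parameter at 19°N:
f = 2Ω sin φ = 2 × 7.29×10⁻⁵ × sin 19° = 4.75×10⁻⁵ s⁻¹
Height gradient: |∂Z/∂n| = 120 m / 728000 m = 1.65×10⁻⁴
On a pressure surface, geostrophic balance gives V_g = (g/f)|∂Z/∂n|:
V_g = 9.81 × 1.65×10⁻⁴ / 4.75×10⁻⁵ = 34.1 m/s
Converting: 34.1 m/s × 3.6 = 123 km/h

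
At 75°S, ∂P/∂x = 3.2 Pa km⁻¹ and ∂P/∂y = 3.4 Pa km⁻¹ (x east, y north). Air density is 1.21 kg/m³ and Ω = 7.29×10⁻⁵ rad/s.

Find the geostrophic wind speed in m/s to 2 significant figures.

27 m/s

Coriolis parameter at 75°S:
f = 2Ω sin φ = 2 × 7.29×10⁻⁵ × sin 75° = 1.41×10⁻⁴ s⁻¹
In the Southern Hemisphere f is negative: f = −1.41×10⁻⁴ s⁻¹.
Component geostrophic relations (x east, y north):
u_g = −(1/(fρ)) ∂P/∂y,  v_g = (1/(fρ)) ∂P/∂x
u_g = −(3.4×10⁻³)/(−1.41×10⁻⁴ × 1.21) = 20.0 m/s;  v_g = (3.2×10⁻³)/(−1.41×10⁻⁴ × 1.21) = −18.8 m/s
|V_g| = √(u_g² + v_g²) = 27.4 m/s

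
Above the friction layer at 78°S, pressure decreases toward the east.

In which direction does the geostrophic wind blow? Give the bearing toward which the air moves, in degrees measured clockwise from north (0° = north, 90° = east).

The pressure-gradient force points toward the east (bearing 090°).
Geostrophic balance: in the Southern Hemisphere the Coriolis force deflects motion to the left, so the geostrophic wind blows 90° to the left of the pressure-gradient force (low pressure on the right).
Rotating 090° by 90° counterclockwise gives 000° — the wind blows toward the north.

000°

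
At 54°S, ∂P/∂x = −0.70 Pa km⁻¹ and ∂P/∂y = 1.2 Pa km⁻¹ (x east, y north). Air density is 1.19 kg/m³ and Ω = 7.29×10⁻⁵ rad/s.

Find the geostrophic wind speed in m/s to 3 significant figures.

9.90 m/s

Coriolis parameter at 54°S:
f = 2Ω sin φ = 2 × 7.29×10⁻⁵ × sin 54° = 1.18×10⁻⁴ s⁻¹
In the Southern Hemisphere f is negative: f = −1.18×10⁻⁴ s⁻¹.
Component geostrophic relations (x east, y north):
u_g = −(1/(fρ)) ∂P/∂y,  v_g = (1/(fρ)) ∂P/∂x
u_g = −(1.2×10⁻³)/(−1.18×10⁻⁴ × 1.19) = 8.55 m/s;  v_g = (−0.70×10⁻³)/(−1.18×10⁻⁴ × 1.19) = 4.99 m/s
|V_g| = √(u_g² + v_g²) = 9.90 m/s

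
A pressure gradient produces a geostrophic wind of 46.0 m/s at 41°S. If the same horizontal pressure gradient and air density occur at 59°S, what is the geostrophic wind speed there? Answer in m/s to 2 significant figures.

With the same pressure gradient and density, V_g ∝ 1/f ∝ 1/sin φ.
V₂ = V₁ · sin φ₁ / sin φ₂ = 46.0 × sin 41° / sin 59°
V₂ = 46.0 × 0.6561/0.8572 = 35 m/s

35 m/s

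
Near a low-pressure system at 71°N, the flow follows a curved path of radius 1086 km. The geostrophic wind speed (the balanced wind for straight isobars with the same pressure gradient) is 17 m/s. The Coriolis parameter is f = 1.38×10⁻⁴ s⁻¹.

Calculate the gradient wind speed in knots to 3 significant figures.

Around a low, centrifugal force acts outward with Coriolis, so pressure-gradient force balances both:
(1/ρ)|∂P/∂n| = fV + V²/R  →  V² + fR·V − fR·V_g = 0
With fR = 1.38×10⁻⁴ × 1086×10³ m = 150 m/s:
V = [−fR + √((fR)² + 4 fR V_g)]/2 = [−150 + √(150² + 4×150×17)]/2 = 15.4 m/s
Subgeostrophic (V < V_g = 17 m/s), as expected around a low.
Converting: 15.4 m/s × 1.944 = 30.0 knots

30.0 knots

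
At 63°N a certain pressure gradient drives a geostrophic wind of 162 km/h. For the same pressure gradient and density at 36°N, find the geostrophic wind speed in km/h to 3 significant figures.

With the same pressure gradient and density, V_g ∝ 1/f ∝ 1/sin φ.
V₂ = V₁ · sin φ₁ / sin φ₂ = 162 × sin 63° / sin 36°
V₂ = 162 × 0.8910/0.5878 = 246 km/h

246 km/h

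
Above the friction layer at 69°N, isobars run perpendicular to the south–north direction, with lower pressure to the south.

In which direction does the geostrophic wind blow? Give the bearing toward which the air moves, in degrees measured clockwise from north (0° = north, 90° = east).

270°

The pressure-gradient force points toward the south (bearing 180°).
Geostrophic balance: in the Northern Hemisphere the Coriolis force deflects motion to the right, so the geostrophic wind blows 90° to the right of the pressure-gradient force (low pressure on the left).
Rotating 180° by 90° clockwise gives 270° — the wind blows toward the west.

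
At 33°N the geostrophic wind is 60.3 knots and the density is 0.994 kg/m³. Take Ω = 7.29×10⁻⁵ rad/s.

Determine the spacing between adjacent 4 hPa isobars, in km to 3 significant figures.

163 km

Coriolis parameter at 33°N:
f = 2Ω sin φ = 2 × 7.29×10⁻⁵ × sin 33° = 7.94×10⁻⁵ s⁻¹
Wind speed in SI: 60.3 knots = 31.0 m/s
Geostrophic balance rearranged: |∂P/∂n| = f ρ V_g
|∂P/∂n| = 7.94×10⁻⁵ × 0.994 × 31.0 = 2.45×10⁻³ Pa/m
Isobar spacing: Δn = ΔP/|∂P/∂n| = 400 Pa / 2.45×10⁻³ Pa/m = 163362 m ≈ 163 km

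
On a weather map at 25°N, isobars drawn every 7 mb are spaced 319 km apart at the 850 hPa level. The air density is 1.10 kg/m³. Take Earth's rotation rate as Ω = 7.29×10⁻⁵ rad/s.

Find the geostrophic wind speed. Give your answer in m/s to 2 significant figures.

32 m/s

Coriolis parameter at 25°N:
f = 2Ω sin φ = 2 × 7.29×10⁻⁵ × sin 25° = 6.16×10⁻⁵ s⁻¹
Pressure gradient: |∂P/∂n| = 700 Pa / 319000 m = 2.19×10⁻³ Pa/m
Geostrophic balance (pressure-gradient force = Coriolis force):
V_g = (1/(fρ)) |∂P/∂n| = 2.19×10⁻³ / (6.16×10⁻⁵ × 1.10) = 32.4 m/s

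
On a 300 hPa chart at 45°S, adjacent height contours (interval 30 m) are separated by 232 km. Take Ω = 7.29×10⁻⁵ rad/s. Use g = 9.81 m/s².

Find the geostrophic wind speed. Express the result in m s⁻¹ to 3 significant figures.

12.3 m s⁻¹

Coriolis parameter at 45°S:
f = 2Ω sin φ = 2 × 7.29×10⁻⁵ × sin 45° = 1.03×10⁻⁴ s⁻¹
Height gradient: |∂Z/∂n| = 30 m / 232000 m = 1.29×10⁻⁴
On a pressure surface, geostrophic balance gives V_g = (g/f)|∂Z/∂n|:
V_g = 9.81 × 1.29×10⁻⁴ / 1.03×10⁻⁴ = 12.3 m/s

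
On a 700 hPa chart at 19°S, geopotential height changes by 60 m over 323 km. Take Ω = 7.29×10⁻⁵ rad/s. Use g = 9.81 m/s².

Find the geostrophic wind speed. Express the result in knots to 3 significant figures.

Coriolis parameter at 19°S:
f = 2Ω sin φ = 2 × 7.29×10⁻⁵ × sin 19° = 4.75×10⁻⁵ s⁻¹
Height gradient: |∂Z/∂n| = 60 m / 323000 m = 1.86×10⁻⁴
On a pressure surface, geostrophic balance gives V_g = (g/f)|∂Z/∂n|:
V_g = 9.81 × 1.86×10⁻⁴ / 4.75×10⁻⁵ = 38.4 m/s
Converting: 38.4 m/s × 1.944 = 74.6 knots

74.6 knots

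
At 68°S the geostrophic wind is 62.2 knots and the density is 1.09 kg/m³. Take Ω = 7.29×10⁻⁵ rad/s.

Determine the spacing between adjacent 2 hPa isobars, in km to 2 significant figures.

Coriolis parameter at 68°S:
f = 2Ω sin φ = 2 × 7.29×10⁻⁵ × sin 68° = 1.35×10⁻⁴ s⁻¹
Wind speed in SI: 62.2 knots = 32.0 m/s
Geostrophic balance rearranged: |∂P/∂n| = f ρ V_g
|∂P/∂n| = 1.35×10⁻⁴ × 1.09 × 32.0 = 4.71×10⁻³ Pa/m
Isobar spacing: Δn = ΔP/|∂P/∂n| = 200 Pa / 4.71×10⁻³ Pa/m = 42418 m ≈ 42 km

42 km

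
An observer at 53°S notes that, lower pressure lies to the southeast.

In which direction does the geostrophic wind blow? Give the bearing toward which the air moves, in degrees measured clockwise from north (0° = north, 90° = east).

The pressure-gradient force points toward the southeast (bearing 135°).
Geostrophic balance: in the Southern Hemisphere the Coriolis force deflects motion to the left, so the geostrophic wind blows 90° to the left of the pressure-gradient force (low pressure on the right).
Rotating 135° by 90° counterclockwise gives 045° — the wind blows toward the northeast.

045°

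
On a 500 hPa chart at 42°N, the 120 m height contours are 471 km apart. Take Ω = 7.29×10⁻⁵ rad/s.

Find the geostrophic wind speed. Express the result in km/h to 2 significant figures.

Coriolis parameter at 42°N:
f = 2Ω sin φ = 2 × 7.29×10⁻⁵ × sin 42° = 9.76×10⁻⁵ s⁻¹
Height gradient: |∂Z/∂n| = 120 m / 471000 m = 2.55×10⁻⁴
On a pressure surface, geostrophic balance gives V_g = (g/f)|∂Z/∂n|:
V_g = 9.81 × 2.55×10⁻⁴ / 9.76×10⁻⁵ = 25.6 m/s
Converting: 25.6 m/s × 3.6 = 92 km/h

92 km/h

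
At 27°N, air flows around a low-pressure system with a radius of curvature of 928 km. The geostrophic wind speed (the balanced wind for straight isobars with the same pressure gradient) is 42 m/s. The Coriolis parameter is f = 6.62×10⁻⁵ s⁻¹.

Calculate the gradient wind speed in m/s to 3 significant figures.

Around a low, centrifugal force acts outward with Coriolis, so pressure-gradient force balances both:
(1/ρ)|∂P/∂n| = fV + V²/R  →  V² + fR·V − fR·V_g = 0
With fR = 6.62×10⁻⁵ × 928×10³ m = 61.4 m/s:
V = [−fR + √((fR)² + 4 fR V_g)]/2 = [−61.4 + √(61.4² + 4×61.4×42)]/2 = 28.6 m/s
Subgeostrophic (V < V_g = 42 m/s), as expected around a low.

28.6 m/s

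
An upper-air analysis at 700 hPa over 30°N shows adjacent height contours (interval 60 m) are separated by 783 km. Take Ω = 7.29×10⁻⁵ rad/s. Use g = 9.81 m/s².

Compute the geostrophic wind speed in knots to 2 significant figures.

Coriolis parameter at 30°N:
f = 2Ω sin φ = 2 × 7.29×10⁻⁵ × sin 30° = 7.29×10⁻⁵ s⁻¹
Height gradient: |∂Z/∂n| = 60 m / 783000 m = 7.66×10⁻⁵
On a pressure surface, geostrophic balance gives V_g = (g/f)|∂Z/∂n|:
V_g = 9.81 × 7.66×10⁻⁵ / 7.29×10⁻⁵ = 10.3 m/s
Converting: 10.3 m/s × 1.944 = 20 knots

20 knots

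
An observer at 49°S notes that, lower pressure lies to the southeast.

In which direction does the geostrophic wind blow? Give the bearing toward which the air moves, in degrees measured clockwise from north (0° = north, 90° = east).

045°

The pressure-gradient force points toward the southeast (bearing 135°).
Geostrophic balance: in the Southern Hemisphere the Coriolis force deflects motion to the left, so the geostrophic wind blows 90° to the left of the pressure-gradient force (low pressure on the right).
Rotating 135° by 90° counterclockwise gives 045° — the wind blows toward the northeast.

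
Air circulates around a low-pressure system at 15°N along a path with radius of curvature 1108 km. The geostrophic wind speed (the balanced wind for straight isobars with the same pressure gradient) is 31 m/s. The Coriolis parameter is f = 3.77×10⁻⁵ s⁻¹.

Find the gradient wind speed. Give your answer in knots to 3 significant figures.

Around a low, centrifugal force acts outward with Coriolis, so pressure-gradient force balances both:
(1/ρ)|∂P/∂n| = fV + V²/R  →  V² + fR·V − fR·V_g = 0
With fR = 3.77×10⁻⁵ × 1108×10³ m = 41.8 m/s:
V = [−fR + √((fR)² + 4 fR V_g)]/2 = [−41.8 + √(41.8² + 4×41.8×31)]/2 = 20.7 m/s
Subgeostrophic (V < V_g = 31 m/s), as expected around a low.
Converting: 20.7 m/s × 1.944 = 40.3 knots

40.3 knots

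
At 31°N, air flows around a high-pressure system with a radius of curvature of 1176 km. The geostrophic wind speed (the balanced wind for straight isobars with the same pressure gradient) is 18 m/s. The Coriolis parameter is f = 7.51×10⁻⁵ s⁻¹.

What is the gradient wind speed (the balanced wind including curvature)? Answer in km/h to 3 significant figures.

90.6 km/h

Around a high, pressure-gradient force acts outward with centrifugal, so Coriolis balances both:
fV = (1/ρ)|∂P/∂n| + V²/R  →  V² − fR·V + fR·V_g = 0
With fR = 7.51×10⁻⁵ × 1176×10³ m = 88.3 m/s:
V = [fR − √((fR)² − 4 fR V_g)]/2 = [88.3 − √(88.3² − 4×88.3×18)]/2 = 25.2 m/s
Supergeostrophic (V > V_g = 18 m/s), as expected around a high.
Converting: 25.2 m/s × 3.6 = 90.6 km/h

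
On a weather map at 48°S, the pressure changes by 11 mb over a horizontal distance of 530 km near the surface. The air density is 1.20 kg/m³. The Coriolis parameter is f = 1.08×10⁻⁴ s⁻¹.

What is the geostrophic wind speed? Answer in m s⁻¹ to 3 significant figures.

16.0 m s⁻¹

Pressure gradient: |∂P/∂n| = 1100 Pa / 530000 m = 2.08×10⁻³ Pa/m
Geostrophic balance (pressure-gradient force = Coriolis force):
V_g = (1/(fρ)) |∂P/∂n| = 2.08×10⁻³ / (1.08×10⁻⁴ × 1.20) = 16.0 m/s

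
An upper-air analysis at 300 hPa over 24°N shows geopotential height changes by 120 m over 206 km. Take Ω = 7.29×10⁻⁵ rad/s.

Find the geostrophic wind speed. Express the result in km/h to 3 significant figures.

Coriolis parameter at 24°N:
f = 2Ω sin φ = 2 × 7.29×10⁻⁵ × sin 24° = 5.93×10⁻⁵ s⁻¹
Height gradient: |∂Z/∂n| = 120 m / 206000 m = 5.83×10⁻⁴
On a pressure surface, geostrophic balance gives V_g = (g/f)|∂Z/∂n|:
V_g = 9.81 × 5.83×10⁻⁴ / 5.93×10⁻⁵ = 96.4 m/s
Converting: 96.4 m/s × 3.6 = 347 km/h

347 km/h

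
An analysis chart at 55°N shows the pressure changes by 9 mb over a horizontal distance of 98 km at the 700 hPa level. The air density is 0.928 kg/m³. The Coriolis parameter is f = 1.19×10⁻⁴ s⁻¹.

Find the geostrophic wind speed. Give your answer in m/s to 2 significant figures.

83 m/s

Pressure gradient: |∂P/∂n| = 900 Pa / 98000 m = 9.18×10⁻³ Pa/m
Geostrophic balance (pressure-gradient force = Coriolis force):
V_g = (1/(fρ)) |∂P/∂n| = 9.18×10⁻³ / (1.19×10⁻⁴ × 0.928) = 83.2 m/s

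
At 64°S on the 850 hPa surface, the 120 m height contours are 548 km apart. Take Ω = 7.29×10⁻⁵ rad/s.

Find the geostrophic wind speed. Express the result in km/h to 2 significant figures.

Coriolis parameter at 64°S:
f = 2Ω sin φ = 2 × 7.29×10⁻⁵ × sin 64° = 1.31×10⁻⁴ s⁻¹
Height gradient: |∂Z/∂n| = 120 m / 548000 m = 2.19×10⁻⁴
On a pressure surface, geostrophic balance gives V_g = (g/f)|∂Z/∂n|:
V_g = 9.81 × 2.19×10⁻⁴ / 1.31×10⁻⁴ = 16.4 m/s
Converting: 16.4 m/s × 3.6 = 59 km/h

59 km/h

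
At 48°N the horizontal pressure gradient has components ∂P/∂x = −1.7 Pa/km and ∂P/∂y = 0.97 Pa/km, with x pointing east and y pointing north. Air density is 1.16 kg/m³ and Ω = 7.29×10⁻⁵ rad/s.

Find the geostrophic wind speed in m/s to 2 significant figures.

Coriolis parameter at 48°N:
f = 2Ω sin φ = 2 × 7.29×10⁻⁵ × sin 48° = 1.08×10⁻⁴ s⁻¹
Component geostrophic relations (x east, y north):
u_g = −(1/(fρ)) ∂P/∂y,  v_g = (1/(fρ)) ∂P/∂x
u_g = −(0.97×10⁻³)/(1.08×10⁻⁴ × 1.16) = −7.72 m/s;  v_g = (−1.7×10⁻³)/(1.08×10⁻⁴ × 1.16) = −13.5 m/s
|V_g| = √(u_g² + v_g²) = 15.6 m/s

16 m/s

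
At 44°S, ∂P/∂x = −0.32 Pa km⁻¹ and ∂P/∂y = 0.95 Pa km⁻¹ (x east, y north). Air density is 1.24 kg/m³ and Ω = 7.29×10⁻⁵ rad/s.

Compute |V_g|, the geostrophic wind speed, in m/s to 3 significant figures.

Coriolis parameter at 44°S:
f = 2Ω sin φ = 2 × 7.29×10⁻⁵ × sin 44° = 1.01×10⁻⁴ s⁻¹
In the Southern Hemisphere f is negative: f = −1.01×10⁻⁴ s⁻¹.
Component geostrophic relations (x east, y north):
u_g = −(1/(fρ)) ∂P/∂y,  v_g = (1/(fρ)) ∂P/∂x
u_g = −(0.95×10⁻³)/(−1.01×10⁻⁴ × 1.24) = 7.56 m/s;  v_g = (−0.32×10⁻³)/(−1.01×10⁻⁴ × 1.24) = 2.55 m/s
|V_g| = √(u_g² + v_g²) = 7.98 m/s

7.98 m/s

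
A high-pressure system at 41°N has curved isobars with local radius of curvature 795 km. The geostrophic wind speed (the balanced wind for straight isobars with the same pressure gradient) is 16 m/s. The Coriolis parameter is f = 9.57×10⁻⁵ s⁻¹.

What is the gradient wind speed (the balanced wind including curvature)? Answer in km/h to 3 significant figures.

82.4 km/h

Around a high, pressure-gradient force acts outward with centrifugal, so Coriolis balances both:
fV = (1/ρ)|∂P/∂n| + V²/R  →  V² − fR·V + fR·V_g = 0
With fR = 9.57×10⁻⁵ × 795×10³ m = 76.1 m/s:
V = [fR − √((fR)² − 4 fR V_g)]/2 = [76.1 − √(76.1² − 4×76.1×16)]/2 = 22.9 m/s
Supergeostrophic (V > V_g = 16 m/s), as expected around a high.
Converting: 22.9 m/s × 3.6 = 82.4 km/h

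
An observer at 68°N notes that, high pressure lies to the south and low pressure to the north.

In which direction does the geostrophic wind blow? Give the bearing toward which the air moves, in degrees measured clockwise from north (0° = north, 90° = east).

090°

The pressure-gradient force points toward the north (bearing 000°).
Geostrophic balance: in the Northern Hemisphere the Coriolis force deflects motion to the right, so the geostrophic wind blows 90° to the right of the pressure-gradient force (low pressure on the left).
Rotating 000° by 90° clockwise gives 090° — the wind blows toward the east.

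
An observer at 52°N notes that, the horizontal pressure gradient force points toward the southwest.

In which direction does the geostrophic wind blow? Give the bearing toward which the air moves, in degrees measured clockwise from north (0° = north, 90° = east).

The pressure-gradient force points toward the southwest (bearing 225°).
Geostrophic balance: in the Northern Hemisphere the Coriolis force deflects motion to the right, so the geostrophic wind blows 90° to the right of the pressure-gradient force (low pressure on the left).
Rotating 225° by 90° clockwise gives 315° — the wind blows toward the northwest.

315°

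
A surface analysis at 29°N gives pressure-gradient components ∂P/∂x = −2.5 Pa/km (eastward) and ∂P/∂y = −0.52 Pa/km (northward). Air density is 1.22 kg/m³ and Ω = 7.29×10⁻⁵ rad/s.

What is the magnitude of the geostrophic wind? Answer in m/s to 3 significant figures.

Coriolis parameter at 29°N:
f = 2Ω sin φ = 2 × 7.29×10⁻⁵ × sin 29° = 7.07×10⁻⁵ s⁻¹
Component geostrophic relations (x east, y north):
u_g = −(1/(fρ)) ∂P/∂y,  v_g = (1/(fρ)) ∂P/∂x
u_g = −(−0.52×10⁻³)/(7.07×10⁻⁵ × 1.22) = 6.03 m/s;  v_g = (−2.5×10⁻³)/(7.07×10⁻⁵ × 1.22) = −29.0 m/s
|V_g| = √(u_g² + v_g²) = 29.6 m/s

29.6 m/s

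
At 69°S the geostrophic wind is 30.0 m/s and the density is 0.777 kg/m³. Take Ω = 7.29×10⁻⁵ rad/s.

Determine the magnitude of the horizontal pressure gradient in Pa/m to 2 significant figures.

Coriolis parameter at 69°S:
f = 2Ω sin φ = 2 × 7.29×10⁻⁵ × sin 69° = 1.36×10⁻⁴ s⁻¹
Geostrophic balance rearranged: |∂P/∂n| = f ρ V_g
|∂P/∂n| = 1.36×10⁻⁴ × 0.777 × 30.0 = 3.17×10⁻³ Pa/m

3.2×10⁻³ Pa/m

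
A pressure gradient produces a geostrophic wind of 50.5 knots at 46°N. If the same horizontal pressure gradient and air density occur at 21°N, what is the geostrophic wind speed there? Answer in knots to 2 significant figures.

With the same pressure gradient and density, V_g ∝ 1/f ∝ 1/sin φ.
V₂ = V₁ · sin φ₁ / sin φ₂ = 50.5 × sin 46° / sin 21°
V₂ = 50.5 × 0.7193/0.3584 = 100 knots

100 knots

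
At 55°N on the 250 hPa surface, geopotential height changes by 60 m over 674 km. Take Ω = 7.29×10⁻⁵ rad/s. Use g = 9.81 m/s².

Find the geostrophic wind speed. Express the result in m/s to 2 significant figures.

7.3 m/s

Coriolis parameter at 55°N:
f = 2Ω sin φ = 2 × 7.29×10⁻⁵ × sin 55° = 1.19×10⁻⁴ s⁻¹
Height gradient: |∂Z/∂n| = 60 m / 674000 m = 8.90×10⁻⁵
On a pressure surface, geostrophic balance gives V_g = (g/f)|∂Z/∂n|:
V_g = 9.81 × 8.90×10⁻⁵ / 1.19×10⁻⁴ = 7.31 m/s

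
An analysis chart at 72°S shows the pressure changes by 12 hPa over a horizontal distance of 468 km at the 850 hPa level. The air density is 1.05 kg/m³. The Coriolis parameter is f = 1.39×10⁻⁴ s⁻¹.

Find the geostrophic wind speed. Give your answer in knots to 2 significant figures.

34 knots

Pressure gradient: |∂P/∂n| = 1200 Pa / 468000 m = 2.56×10⁻³ Pa/m
Geostrophic balance (pressure-gradient force = Coriolis force):
V_g = (1/(fρ)) |∂P/∂n| = 2.56×10⁻³ / (1.39×10⁻⁴ × 1.05) = 17.6 m/s
Converting: 17.6 m/s × 1.944 = 34 knots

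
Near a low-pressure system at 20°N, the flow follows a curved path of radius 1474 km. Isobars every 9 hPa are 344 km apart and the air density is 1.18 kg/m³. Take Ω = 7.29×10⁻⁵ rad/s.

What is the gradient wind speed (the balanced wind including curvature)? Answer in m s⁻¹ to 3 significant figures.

Coriolis parameter at 20°N:
f = 2Ω sin φ = 2 × 7.29×10⁻⁵ × sin 20° = 4.99×10⁻⁵ s⁻¹
Pressure gradient: |∂P/∂n| = 900 Pa / 344000 m = 2.62×10⁻³ Pa/m
Geostrophic speed: V_g = |∂P/∂n|/(fρ) = 2.62×10⁻³/(4.99×10⁻⁵ × 1.18) = 44.5 m/s
Around a low, centrifugal force acts outward with Coriolis, so pressure-gradient force balances both:
(1/ρ)|∂P/∂n| = fV + V²/R  →  V² + fR·V − fR·V_g = 0
With fR = 4.99×10⁻⁵ × 1474×10³ m = 73.5 m/s:
V = [−fR + √((fR)² + 4 fR V_g)]/2 = [−73.5 + √(73.5² + 4×73.5×44.5)]/2 = 31.2 m/s
Subgeostrophic (V < V_g = 44.5 m/s), as expected around a low.

31.2 m s⁻¹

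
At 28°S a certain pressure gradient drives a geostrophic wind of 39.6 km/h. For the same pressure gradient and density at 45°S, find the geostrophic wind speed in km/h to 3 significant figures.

With the same pressure gradient and density, V_g ∝ 1/f ∝ 1/sin φ.
V₂ = V₁ · sin φ₁ / sin φ₂ = 39.6 × sin 28° / sin 45°
V₂ = 39.6 × 0.4695/0.7071 = 26.3 km/h

26.3 km/h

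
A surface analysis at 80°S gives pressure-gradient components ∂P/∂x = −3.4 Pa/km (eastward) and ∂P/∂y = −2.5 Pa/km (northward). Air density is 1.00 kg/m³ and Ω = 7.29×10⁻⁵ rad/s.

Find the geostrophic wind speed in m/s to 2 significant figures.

29 m/s

Coriolis parameter at 80°S:
f = 2Ω sin φ = 2 × 7.29×10⁻⁵ × sin 80° = 1.44×10⁻⁴ s⁻¹
In the Southern Hemisphere f is negative: f = −1.44×10⁻⁴ s⁻¹.
Component geostrophic relations (x east, y north):
u_g = −(1/(fρ)) ∂P/∂y,  v_g = (1/(fρ)) ∂P/∂x
u_g = −(−2.5×10⁻³)/(−1.44×10⁻⁴ × 1.00) = −17.4 m/s;  v_g = (−3.4×10⁻³)/(−1.44×10⁻⁴ × 1.00) = 23.7 m/s
|V_g| = √(u_g² + v_g²) = 29.4 m/s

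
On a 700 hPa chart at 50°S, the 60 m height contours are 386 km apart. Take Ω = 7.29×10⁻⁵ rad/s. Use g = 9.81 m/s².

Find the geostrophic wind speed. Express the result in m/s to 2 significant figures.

Coriolis parameter at 50°S:
f = 2Ω sin φ = 2 × 7.29×10⁻⁵ × sin 50° = 1.12×10⁻⁴ s⁻¹
Height gradient: |∂Z/∂n| = 60 m / 386000 m = 1.55×10⁻⁴
On a pressure surface, geostrophic balance gives V_g = (g/f)|∂Z/∂n|:
V_g = 9.81 × 1.55×10⁻⁴ / 1.12×10⁻⁴ = 13.7 m/s

14 m/s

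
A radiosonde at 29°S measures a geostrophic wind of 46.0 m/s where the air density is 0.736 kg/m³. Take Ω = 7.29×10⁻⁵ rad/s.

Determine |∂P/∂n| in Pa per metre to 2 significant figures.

Coriolis parameter at 29°S:
f = 2Ω sin φ = 2 × 7.29×10⁻⁵ × sin 29° = 7.07×10⁻⁵ s⁻¹
Geostrophic balance rearranged: |∂P/∂n| = f ρ V_g
|∂P/∂n| = 7.07×10⁻⁵ × 0.736 × 46.0 = 2.39×10⁻³ Pa/m

2.4×10⁻³ Pa/m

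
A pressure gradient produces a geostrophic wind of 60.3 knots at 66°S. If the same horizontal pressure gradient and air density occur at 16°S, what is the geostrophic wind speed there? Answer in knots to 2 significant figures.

With the same pressure gradient and density, V_g ∝ 1/f ∝ 1/sin φ.
V₂ = V₁ · sin φ₁ / sin φ₂ = 60.3 × sin 66° / sin 16°
V₂ = 60.3 × 0.9135/0.2756 = 200 knots

200 knots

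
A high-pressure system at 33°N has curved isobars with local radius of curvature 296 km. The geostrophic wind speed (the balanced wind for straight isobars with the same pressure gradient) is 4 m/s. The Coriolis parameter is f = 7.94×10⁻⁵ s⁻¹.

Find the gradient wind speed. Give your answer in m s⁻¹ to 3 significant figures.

Around a high, pressure-gradient force acts outward with centrifugal, so Coriolis balances both:
fV = (1/ρ)|∂P/∂n| + V²/R  →  V² − fR·V + fR·V_g = 0
With fR = 7.94×10⁻⁵ × 296×10³ m = 23.5 m/s:
V = [fR − √((fR)² − 4 fR V_g)]/2 = [23.5 − √(23.5² − 4×23.5×4)]/2 = 5.11 m/s
Supergeostrophic (V > V_g = 4 m/s), as expected around a high.

5.11 m s⁻¹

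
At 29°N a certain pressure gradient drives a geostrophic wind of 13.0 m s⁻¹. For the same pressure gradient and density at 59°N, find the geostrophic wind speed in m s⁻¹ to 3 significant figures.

With the same pressure gradient and density, V_g ∝ 1/f ∝ 1/sin φ.
V₂ = V₁ · sin φ₁ / sin φ₂ = 13.0 × sin 29° / sin 59°
V₂ = 13.0 × 0.4848/0.8572 = 7.35 m s⁻¹

7.35 m s⁻¹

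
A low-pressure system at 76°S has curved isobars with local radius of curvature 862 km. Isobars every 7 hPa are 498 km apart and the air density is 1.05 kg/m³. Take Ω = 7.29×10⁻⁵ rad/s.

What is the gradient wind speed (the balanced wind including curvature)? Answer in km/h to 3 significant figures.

Coriolis parameter at 76°S:
f = 2Ω sin φ = 2 × 7.29×10⁻⁵ × sin 76° = 1.41×10⁻⁴ s⁻¹
Pressure gradient: |∂P/∂n| = 700 Pa / 498000 m = 1.41×10⁻³ Pa/m
Geostrophic speed: V_g = |∂P/∂n|/(fρ) = 1.41×10⁻³/(1.41×10⁻⁴ × 1.05) = 9.46 m/s
Around a low, centrifugal force acts outward with Coriolis, so pressure-gradient force balances both:
(1/ρ)|∂P/∂n| = fV + V²/R  →  V² + fR·V − fR·V_g = 0
With fR = 1.41×10⁻⁴ × 862×10³ m = 122 m/s:
V = [−fR + √((fR)² + 4 fR V_g)]/2 = [−122 + √(122² + 4×122×9.46)]/2 = 8.82 m/s
Subgeostrophic (V < V_g = 9.46 m/s), as expected around a low.
Converting: 8.82 m/s × 3.6 = 31.8 km/h

31.8 km/h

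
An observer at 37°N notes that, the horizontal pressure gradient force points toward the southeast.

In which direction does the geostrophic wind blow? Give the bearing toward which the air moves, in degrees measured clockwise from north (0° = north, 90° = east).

225°

The pressure-gradient force points toward the southeast (bearing 135°).
Geostrophic balance: in the Northern Hemisphere the Coriolis force deflects motion to the right, so the geostrophic wind blows 90° to the right of the pressure-gradient force (low pressure on the left).
Rotating 135° by 90° clockwise gives 225° — the wind blows toward the southwest.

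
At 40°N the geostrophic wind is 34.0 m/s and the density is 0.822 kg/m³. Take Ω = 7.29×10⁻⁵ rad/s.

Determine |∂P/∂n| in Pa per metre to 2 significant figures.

2.6×10⁻³ Pa/m

Coriolis parameter at 40°N:
f = 2Ω sin φ = 2 × 7.29×10⁻⁵ × sin 40° = 9.37×10⁻⁵ s⁻¹
Geostrophic balance rearranged: |∂P/∂n| = f ρ V_g
|∂P/∂n| = 9.37×10⁻⁵ × 0.822 × 34.0 = 2.62×10⁻³ Pa/m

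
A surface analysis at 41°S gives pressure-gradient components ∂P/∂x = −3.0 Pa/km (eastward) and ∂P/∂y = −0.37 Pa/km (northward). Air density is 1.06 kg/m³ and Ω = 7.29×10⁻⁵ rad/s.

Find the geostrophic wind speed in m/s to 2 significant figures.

Coriolis parameter at 41°S:
f = 2Ω sin φ = 2 × 7.29×10⁻⁵ × sin 41° = 9.57×10⁻⁵ s⁻¹
In the Southern Hemisphere f is negative: f = −9.57×10⁻⁵ s⁻¹.
Component geostrophic relations (x east, y north):
u_g = −(1/(fρ)) ∂P/∂y,  v_g = (1/(fρ)) ∂P/∂x
u_g = −(−0.37×10⁻³)/(−9.57×10⁻⁵ × 1.06) = −3.65 m/s;  v_g = (−3.0×10⁻³)/(−9.57×10⁻⁵ × 1.06) = 29.6 m/s
|V_g| = √(u_g² + v_g²) = 29.8 m/s

30 m/s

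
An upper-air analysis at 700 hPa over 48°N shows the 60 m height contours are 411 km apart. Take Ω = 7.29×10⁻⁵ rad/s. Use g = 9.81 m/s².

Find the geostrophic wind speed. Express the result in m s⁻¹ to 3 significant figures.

13.2 m s⁻¹

Coriolis parameter at 48°N:
f = 2Ω sin φ = 2 × 7.29×10⁻⁵ × sin 48° = 1.08×10⁻⁴ s⁻¹
Height gradient: |∂Z/∂n| = 60 m / 411000 m = 1.46×10⁻⁴
On a pressure surface, geostrophic balance gives V_g = (g/f)|∂Z/∂n|:
V_g = 9.81 × 1.46×10⁻⁴ / 1.08×10⁻⁴ = 13.2 m/s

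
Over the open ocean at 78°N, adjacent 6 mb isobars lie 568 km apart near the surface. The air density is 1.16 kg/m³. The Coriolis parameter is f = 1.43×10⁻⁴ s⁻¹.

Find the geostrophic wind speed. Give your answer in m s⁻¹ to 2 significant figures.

6.4 m s⁻¹

Pressure gradient: |∂P/∂n| = 600 Pa / 568000 m = 1.06×10⁻³ Pa/m
Geostrophic balance (pressure-gradient force = Coriolis force):
V_g = (1/(fρ)) |∂P/∂n| = 1.06×10⁻³ / (1.43×10⁻⁴ × 1.16) = 6.37 m/s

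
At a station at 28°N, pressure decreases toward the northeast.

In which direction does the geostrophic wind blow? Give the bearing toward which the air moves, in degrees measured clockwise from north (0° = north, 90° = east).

The pressure-gradient force points toward the northeast (bearing 045°).
Geostrophic balance: in the Northern Hemisphere the Coriolis force deflects motion to the right, so the geostrophic wind blows 90° to the right of the pressure-gradient force (low pressure on the left).
Rotating 045° by 90° clockwise gives 135° — the wind blows toward the southeast.

135°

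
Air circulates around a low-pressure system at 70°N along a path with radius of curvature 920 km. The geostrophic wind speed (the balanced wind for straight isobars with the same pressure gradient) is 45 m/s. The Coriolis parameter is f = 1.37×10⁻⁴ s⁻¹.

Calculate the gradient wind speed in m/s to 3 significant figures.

Around a low, centrifugal force acts outward with Coriolis, so pressure-gradient force balances both:
(1/ρ)|∂P/∂n| = fV + V²/R  →  V² + fR·V − fR·V_g = 0
With fR = 1.37×10⁻⁴ × 920×10³ m = 126 m/s:
V = [−fR + √((fR)² + 4 fR V_g)]/2 = [−126 + √(126² + 4×126×45)]/2 = 35.2 m/s
Subgeostrophic (V < V_g = 45 m/s), as expected around a low.

35.2 m/s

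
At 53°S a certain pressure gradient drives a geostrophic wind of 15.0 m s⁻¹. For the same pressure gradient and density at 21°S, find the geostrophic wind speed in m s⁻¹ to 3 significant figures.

With the same pressure gradient and density, V_g ∝ 1/f ∝ 1/sin φ.
V₂ = V₁ · sin φ₁ / sin φ₂ = 15.0 × sin 53° / sin 21°
V₂ = 15.0 × 0.7986/0.3584 = 33.4 m s⁻¹

33.4 m s⁻¹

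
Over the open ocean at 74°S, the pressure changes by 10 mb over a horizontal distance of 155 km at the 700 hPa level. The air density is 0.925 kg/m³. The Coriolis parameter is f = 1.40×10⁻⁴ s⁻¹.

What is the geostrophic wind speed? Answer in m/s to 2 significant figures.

Pressure gradient: |∂P/∂n| = 1000 Pa / 155000 m = 6.45×10⁻³ Pa/m
Geostrophic balance (pressure-gradient force = Coriolis force):
V_g = (1/(fρ)) |∂P/∂n| = 6.45×10⁻³ / (1.40×10⁻⁴ × 0.925) = 49.8 m/s

50 m/s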